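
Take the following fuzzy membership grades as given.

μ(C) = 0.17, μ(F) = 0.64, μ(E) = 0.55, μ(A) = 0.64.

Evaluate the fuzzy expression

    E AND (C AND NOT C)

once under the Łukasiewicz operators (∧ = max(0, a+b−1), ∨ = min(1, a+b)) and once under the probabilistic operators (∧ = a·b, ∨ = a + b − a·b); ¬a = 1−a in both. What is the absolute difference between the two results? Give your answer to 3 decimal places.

Under Łukasiewicz:
  NOT C = 1 − 0.17 = 0.83
  C AND NOT C = max(0, a+b−1) on (0.17, 0.83) = 0.00
  E AND (C AND NOT C) = max(0, a+b−1) on (0.55, 0.00) = 0.00
  → value = 0.0000
Under probabilistic:
  NOT C = 1 − 0.1700 = 0.8300
  C AND NOT C = a·b on (0.1700, 0.8300) = 0.1411
  E AND (C AND NOT C) = a·b on (0.5500, 0.1411) = 0.0776
  → value = 0.0776
|0.0000 − 0.0776| = 0.078

0.078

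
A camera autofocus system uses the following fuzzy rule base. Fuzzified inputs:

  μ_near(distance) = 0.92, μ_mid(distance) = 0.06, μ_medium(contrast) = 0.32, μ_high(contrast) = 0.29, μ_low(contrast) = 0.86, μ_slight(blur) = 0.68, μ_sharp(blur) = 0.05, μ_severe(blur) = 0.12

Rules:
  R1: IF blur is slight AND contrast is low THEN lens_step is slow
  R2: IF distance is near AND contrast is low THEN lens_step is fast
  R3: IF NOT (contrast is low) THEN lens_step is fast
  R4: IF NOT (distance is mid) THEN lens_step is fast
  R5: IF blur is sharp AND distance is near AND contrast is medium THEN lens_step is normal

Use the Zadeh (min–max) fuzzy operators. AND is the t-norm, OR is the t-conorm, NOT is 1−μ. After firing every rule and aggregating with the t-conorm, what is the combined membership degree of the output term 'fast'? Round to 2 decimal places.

R1: slight=0.68, low=0.86; AND[min(a, b)] → w = 0.68
R2: near=0.92, low=0.86; AND[min(a, b)] → w = 0.86
R3: ¬low=1−0.86=0.14 → w = 0.14
R4: ¬mid=1−0.06=0.94 → w = 0.94
R5: sharp=0.05, near=0.92, medium=0.32; AND[min(a, b)] → w = 0.05
Rules with consequent 'fast': {R2, R3, R4} → strengths 0.86, 0.14, 0.94
Aggregate via t-conorm [max(a, b)]: 0.94

0.94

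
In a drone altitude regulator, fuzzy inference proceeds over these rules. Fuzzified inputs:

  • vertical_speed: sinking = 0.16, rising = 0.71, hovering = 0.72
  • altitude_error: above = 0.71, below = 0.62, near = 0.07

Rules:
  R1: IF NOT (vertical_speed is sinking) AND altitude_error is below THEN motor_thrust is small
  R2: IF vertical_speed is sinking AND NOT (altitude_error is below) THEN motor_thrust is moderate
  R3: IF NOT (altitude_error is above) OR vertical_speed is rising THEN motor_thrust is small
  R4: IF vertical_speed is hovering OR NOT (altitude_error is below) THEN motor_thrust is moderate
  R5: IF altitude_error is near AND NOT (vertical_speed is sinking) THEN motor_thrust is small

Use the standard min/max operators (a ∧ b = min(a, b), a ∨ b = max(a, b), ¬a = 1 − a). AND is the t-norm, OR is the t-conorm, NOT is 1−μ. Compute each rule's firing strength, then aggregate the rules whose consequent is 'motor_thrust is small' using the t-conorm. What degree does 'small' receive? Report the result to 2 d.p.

R1: ¬sinking=1−0.16=0.84, below=0.62; AND[min(a, b)] → w = 0.62
R2: sinking=0.16, ¬below=1−0.62=0.38; AND[min(a, b)] → w = 0.16
R3: ¬above=1−0.71=0.29, rising=0.71; OR[max(a, b)] → w = 0.71
R4: hovering=0.72, ¬below=1−0.62=0.38; OR[max(a, b)] → w = 0.72
R5: near=0.07, ¬sinking=1−0.16=0.84; AND[min(a, b)] → w = 0.07
Rules with consequent 'small': {R1, R3, R5} → strengths 0.62, 0.71, 0.07
Aggregate via t-conorm [max(a, b)]: 0.71

0.71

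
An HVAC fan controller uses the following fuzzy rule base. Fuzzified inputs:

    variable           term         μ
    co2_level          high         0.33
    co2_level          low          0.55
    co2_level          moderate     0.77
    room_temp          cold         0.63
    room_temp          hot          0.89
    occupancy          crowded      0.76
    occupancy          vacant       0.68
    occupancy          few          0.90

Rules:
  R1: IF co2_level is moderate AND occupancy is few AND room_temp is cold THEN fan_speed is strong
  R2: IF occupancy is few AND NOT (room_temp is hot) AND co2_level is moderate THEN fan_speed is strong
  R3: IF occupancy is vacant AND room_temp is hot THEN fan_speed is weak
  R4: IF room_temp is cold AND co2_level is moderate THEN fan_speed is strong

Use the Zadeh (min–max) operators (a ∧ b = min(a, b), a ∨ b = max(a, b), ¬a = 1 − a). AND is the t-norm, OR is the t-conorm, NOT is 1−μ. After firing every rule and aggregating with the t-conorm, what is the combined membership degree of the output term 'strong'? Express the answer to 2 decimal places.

0.63

R1: moderate=0.77, few=0.90, cold=0.63; AND[min(a, b)] → w = 0.63
R2: few=0.90, ¬hot=1−0.89=0.11, moderate=0.77; AND[min(a, b)] → w = 0.11
R3: vacant=0.68, hot=0.89; AND[min(a, b)] → w = 0.68
R4: cold=0.63, moderate=0.77; AND[min(a, b)] → w = 0.63
Rules with consequent 'strong': {R1, R2, R4} → strengths 0.63, 0.11, 0.63
Aggregate via t-conorm [max(a, b)]: 0.63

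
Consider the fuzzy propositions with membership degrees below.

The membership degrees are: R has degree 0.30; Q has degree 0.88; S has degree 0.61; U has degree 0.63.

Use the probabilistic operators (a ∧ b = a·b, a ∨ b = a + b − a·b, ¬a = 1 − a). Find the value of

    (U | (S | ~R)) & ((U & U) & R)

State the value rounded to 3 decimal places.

0.114

~R = 1 − 0.3000 = 0.7000
S | ~R = a + b − a·b on (0.6100, 0.7000) = 0.8830
U | (S | ~R) = a + b − a·b on (0.6300, 0.8830) = 0.9567
U & U = a·b on (0.6300, 0.6300) = 0.3969
(U & U) & R = a·b on (0.3969, 0.3000) = 0.1191
(U | (S | ~R)) & ((U & U) & R) = a·b on (0.9567, 0.1191) = 0.1139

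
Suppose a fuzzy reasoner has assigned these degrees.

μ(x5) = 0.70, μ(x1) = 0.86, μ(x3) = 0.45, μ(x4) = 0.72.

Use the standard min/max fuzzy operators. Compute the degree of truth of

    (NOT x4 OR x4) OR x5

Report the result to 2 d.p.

0.72

NOT x4 = 1 − 0.72 = 0.28
NOT x4 OR x4 = max(a, b) on (0.28, 0.72) = 0.72
(NOT x4 OR x4) OR x5 = max(a, b) on (0.72, 0.70) = 0.72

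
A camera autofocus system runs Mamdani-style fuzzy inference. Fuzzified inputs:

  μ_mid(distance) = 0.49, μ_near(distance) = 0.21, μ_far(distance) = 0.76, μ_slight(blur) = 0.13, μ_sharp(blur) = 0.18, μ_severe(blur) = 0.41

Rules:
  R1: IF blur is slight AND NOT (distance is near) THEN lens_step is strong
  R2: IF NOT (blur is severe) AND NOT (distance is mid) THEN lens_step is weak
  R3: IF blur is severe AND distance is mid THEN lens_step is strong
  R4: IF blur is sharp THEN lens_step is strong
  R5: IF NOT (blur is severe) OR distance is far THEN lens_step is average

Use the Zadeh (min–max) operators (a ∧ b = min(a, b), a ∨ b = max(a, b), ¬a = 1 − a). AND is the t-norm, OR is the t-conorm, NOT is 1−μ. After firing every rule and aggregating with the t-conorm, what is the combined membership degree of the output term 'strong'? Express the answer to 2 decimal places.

0.41

R1: slight=0.13, ¬near=1−0.21=0.79; AND[min(a, b)] → w = 0.13
R2: ¬severe=1−0.41=0.59, ¬mid=1−0.49=0.51; AND[min(a, b)] → w = 0.51
R3: severe=0.41, mid=0.49; AND[min(a, b)] → w = 0.41
R4: sharp=0.18 → w = 0.18
R5: ¬severe=1−0.41=0.59, far=0.76; OR[max(a, b)] → w = 0.76
Rules with consequent 'strong': {R1, R3, R4} → strengths 0.13, 0.41, 0.18
Aggregate via t-conorm [max(a, b)]: 0.41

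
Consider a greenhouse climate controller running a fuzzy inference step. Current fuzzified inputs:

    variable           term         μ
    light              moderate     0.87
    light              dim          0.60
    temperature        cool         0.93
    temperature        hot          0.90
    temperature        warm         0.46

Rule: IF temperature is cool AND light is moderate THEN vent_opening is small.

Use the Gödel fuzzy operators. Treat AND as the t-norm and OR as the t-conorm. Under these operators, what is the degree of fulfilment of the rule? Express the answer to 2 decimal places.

firing strength: cool=0.93, moderate=0.87; AND[min(a, b)] → w = 0.87

0.87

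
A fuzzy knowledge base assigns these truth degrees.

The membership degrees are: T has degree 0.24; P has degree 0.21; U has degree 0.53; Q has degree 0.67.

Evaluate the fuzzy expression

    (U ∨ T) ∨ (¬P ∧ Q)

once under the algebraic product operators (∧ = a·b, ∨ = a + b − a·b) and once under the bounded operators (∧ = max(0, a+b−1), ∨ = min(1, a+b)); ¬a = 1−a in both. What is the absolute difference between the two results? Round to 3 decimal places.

Under algebraic product:
  U ∨ T = a + b − a·b on (0.5300, 0.2400) = 0.6428
  ¬P = 1 − 0.2100 = 0.7900
  ¬P ∧ Q = a·b on (0.7900, 0.6700) = 0.5293
  (U ∨ T) ∨ (¬P ∧ Q) = a + b − a·b on (0.6428, 0.5293) = 0.8319
  → value = 0.8319
Under bounded:
  U ∨ T = min(1, a+b) on (0.53, 0.24) = 0.77
  ¬P = 1 − 0.21 = 0.79
  ¬P ∧ Q = max(0, a+b−1) on (0.79, 0.67) = 0.46
  (U ∨ T) ∨ (¬P ∧ Q) = min(1, a+b) on (0.77, 0.46) = 1.00
  → value = 1.0000
|0.8319 − 1.0000| = 0.168

0.168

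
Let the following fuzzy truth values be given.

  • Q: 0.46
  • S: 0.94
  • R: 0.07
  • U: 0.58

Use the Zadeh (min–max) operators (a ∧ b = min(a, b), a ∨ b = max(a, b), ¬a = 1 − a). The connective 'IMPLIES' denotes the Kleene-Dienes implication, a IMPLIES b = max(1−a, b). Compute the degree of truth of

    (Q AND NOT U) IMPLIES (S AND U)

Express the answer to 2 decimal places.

NOT U = 1 − 0.58 = 0.42
Q AND NOT U = min(a, b) on (0.46, 0.42) = 0.42
S AND U = min(a, b) on (0.94, 0.58) = 0.58
(Q AND NOT U) IMPLIES (S AND U)  [Kleene-Dienes: max(1−a, b)] with a=0.42, b=0.58 → 0.58

0.58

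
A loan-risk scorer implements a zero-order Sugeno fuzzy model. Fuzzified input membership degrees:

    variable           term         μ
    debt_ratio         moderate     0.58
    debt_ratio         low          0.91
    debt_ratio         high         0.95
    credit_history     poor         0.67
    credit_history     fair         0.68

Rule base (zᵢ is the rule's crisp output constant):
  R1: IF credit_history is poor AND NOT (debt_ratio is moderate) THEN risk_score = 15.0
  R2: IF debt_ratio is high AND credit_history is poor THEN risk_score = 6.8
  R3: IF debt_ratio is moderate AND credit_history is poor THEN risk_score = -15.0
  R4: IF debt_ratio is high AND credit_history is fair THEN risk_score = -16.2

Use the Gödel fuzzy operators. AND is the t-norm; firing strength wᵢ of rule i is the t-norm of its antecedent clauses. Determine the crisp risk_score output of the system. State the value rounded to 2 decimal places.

R1 (z=15.0): poor=0.67, ¬moderate=1−0.58=0.42; AND[min(a, b)] → w = 0.42
R2 (z=6.8): high=0.95, poor=0.67; AND[min(a, b)] → w = 0.67
R3 (z=-15.0): moderate=0.58, poor=0.67; AND[min(a, b)] → w = 0.58
R4 (z=-16.2): high=0.95, fair=0.68; AND[min(a, b)] → w = 0.68
Weighted average = (0.42·15.0 + 0.67·6.8 + 0.58·-15.0 + 0.68·-16.2) / (0.42 + 0.67 + 0.58 + 0.68)
  = -8.8600 / 2.3500 = -3.77

-3.77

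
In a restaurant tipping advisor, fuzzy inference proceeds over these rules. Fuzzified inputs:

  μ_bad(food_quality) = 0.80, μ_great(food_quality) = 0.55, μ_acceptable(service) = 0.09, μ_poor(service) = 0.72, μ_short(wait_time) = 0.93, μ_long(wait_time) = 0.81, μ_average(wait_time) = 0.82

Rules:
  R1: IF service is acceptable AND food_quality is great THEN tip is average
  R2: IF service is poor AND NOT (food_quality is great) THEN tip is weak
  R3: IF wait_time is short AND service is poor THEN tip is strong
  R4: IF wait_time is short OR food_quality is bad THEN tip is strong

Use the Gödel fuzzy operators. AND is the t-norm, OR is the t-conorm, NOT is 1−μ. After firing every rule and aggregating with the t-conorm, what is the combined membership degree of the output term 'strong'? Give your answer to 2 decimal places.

R1: acceptable=0.09, great=0.55; AND[min(a, b)] → w = 0.09
R2: poor=0.72, ¬great=1−0.55=0.45; AND[min(a, b)] → w = 0.45
R3: short=0.93, poor=0.72; AND[min(a, b)] → w = 0.72
R4: short=0.93, bad=0.80; OR[max(a, b)] → w = 0.93
Rules with consequent 'strong': {R3, R4} → strengths 0.72, 0.93
Aggregate via t-conorm [max(a, b)]: 0.93

0.93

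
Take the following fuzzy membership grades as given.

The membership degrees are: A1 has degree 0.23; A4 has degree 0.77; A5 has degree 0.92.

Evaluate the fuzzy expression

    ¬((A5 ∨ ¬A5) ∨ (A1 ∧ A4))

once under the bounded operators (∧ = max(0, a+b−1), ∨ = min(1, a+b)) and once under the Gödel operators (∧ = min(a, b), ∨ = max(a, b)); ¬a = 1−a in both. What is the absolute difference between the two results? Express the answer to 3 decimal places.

0.080

Under bounded:
  ¬A5 = 1 − 0.92 = 0.08
  A5 ∨ ¬A5 = min(1, a+b) on (0.92, 0.08) = 1.00
  A1 ∧ A4 = max(0, a+b−1) on (0.23, 0.77) = 0.00
  (A5 ∨ ¬A5) ∨ (A1 ∧ A4) = min(1, a+b) on (1.00, 0.00) = 1.00
  ¬((A5 ∨ ¬A5) ∨ (A1 ∧ A4)) = 1 − 1.00 = 0.00
  → value = 0.0000
Under Gödel:
  ¬A5 = 1 − 0.92 = 0.08
  A5 ∨ ¬A5 = max(a, b) on (0.92, 0.08) = 0.92
  A1 ∧ A4 = min(a, b) on (0.23, 0.77) = 0.23
  (A5 ∨ ¬A5) ∨ (A1 ∧ A4) = max(a, b) on (0.92, 0.23) = 0.92
  ¬((A5 ∨ ¬A5) ∨ (A1 ∧ A4)) = 1 − 0.92 = 0.08
  → value = 0.0800
|0.0000 − 0.0800| = 0.080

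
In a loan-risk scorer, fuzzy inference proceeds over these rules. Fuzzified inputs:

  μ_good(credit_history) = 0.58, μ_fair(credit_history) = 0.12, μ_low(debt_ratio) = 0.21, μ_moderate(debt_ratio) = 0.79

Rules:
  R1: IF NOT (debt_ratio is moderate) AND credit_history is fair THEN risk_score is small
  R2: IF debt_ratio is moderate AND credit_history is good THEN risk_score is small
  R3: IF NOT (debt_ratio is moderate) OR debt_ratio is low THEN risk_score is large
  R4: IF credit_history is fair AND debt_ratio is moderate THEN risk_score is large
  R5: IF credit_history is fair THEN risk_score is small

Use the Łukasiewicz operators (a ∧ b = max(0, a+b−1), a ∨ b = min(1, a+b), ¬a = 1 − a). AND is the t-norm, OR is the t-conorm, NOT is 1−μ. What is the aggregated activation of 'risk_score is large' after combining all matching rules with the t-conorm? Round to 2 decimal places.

R1: ¬moderate=1−0.79=0.21, fair=0.12; AND[max(0, a+b−1)] → w = 0.00
R2: moderate=0.79, good=0.58; AND[max(0, a+b−1)] → w = 0.37
R3: ¬moderate=1−0.79=0.21, low=0.21; OR[min(1, a+b)] → w = 0.42
R4: fair=0.12, moderate=0.79; AND[max(0, a+b−1)] → w = 0.00
R5: fair=0.12 → w = 0.12
Rules with consequent 'large': {R3, R4} → strengths 0.42, 0.00
Aggregate via t-conorm [min(1, a+b)]: 0.42

0.42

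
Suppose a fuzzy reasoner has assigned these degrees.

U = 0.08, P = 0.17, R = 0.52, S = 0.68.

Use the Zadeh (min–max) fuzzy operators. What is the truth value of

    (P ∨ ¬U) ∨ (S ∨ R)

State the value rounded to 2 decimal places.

0.92

¬U = 1 − 0.08 = 0.92
P ∨ ¬U = max(a, b) on (0.17, 0.92) = 0.92
S ∨ R = max(a, b) on (0.68, 0.52) = 0.68
(P ∨ ¬U) ∨ (S ∨ R) = max(a, b) on (0.92, 0.68) = 0.92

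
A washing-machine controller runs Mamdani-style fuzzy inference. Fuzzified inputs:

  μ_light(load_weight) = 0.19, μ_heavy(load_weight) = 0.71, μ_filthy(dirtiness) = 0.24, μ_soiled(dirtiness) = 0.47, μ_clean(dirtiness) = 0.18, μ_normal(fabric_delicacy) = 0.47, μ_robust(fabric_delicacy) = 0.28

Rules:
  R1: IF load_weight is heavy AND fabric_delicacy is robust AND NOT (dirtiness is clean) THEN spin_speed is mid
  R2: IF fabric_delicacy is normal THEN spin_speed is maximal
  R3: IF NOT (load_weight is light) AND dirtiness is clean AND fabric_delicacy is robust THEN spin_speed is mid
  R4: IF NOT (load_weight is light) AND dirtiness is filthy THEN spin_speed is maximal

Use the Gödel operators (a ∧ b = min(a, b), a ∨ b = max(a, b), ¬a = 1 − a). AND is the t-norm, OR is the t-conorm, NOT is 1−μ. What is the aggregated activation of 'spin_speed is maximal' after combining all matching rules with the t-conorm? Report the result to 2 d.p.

R1: heavy=0.71, robust=0.28, ¬clean=1−0.18=0.82; AND[min(a, b)] → w = 0.28
R2: normal=0.47 → w = 0.47
R3: ¬light=1−0.19=0.81, clean=0.18, robust=0.28; AND[min(a, b)] → w = 0.18
R4: ¬light=1−0.19=0.81, filthy=0.24; AND[min(a, b)] → w = 0.24
Rules with consequent 'maximal': {R2, R4} → strengths 0.47, 0.24
Aggregate via t-conorm [max(a, b)]: 0.47

0.47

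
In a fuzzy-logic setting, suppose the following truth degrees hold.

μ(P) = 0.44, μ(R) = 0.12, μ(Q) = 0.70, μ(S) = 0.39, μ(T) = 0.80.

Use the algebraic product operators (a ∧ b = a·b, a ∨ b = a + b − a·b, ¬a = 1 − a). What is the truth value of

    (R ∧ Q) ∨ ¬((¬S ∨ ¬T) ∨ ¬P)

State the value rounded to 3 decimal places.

R ∧ Q = a·b on (0.1200, 0.7000) = 0.0840
¬S = 1 − 0.3900 = 0.6100
¬T = 1 − 0.8000 = 0.2000
¬S ∨ ¬T = a + b − a·b on (0.6100, 0.2000) = 0.6880
¬P = 1 − 0.4400 = 0.5600
(¬S ∨ ¬T) ∨ ¬P = a + b − a·b on (0.6880, 0.5600) = 0.8627
¬((¬S ∨ ¬T) ∨ ¬P) = 1 − 0.8627 = 0.1373
(R ∧ Q) ∨ ¬((¬S ∨ ¬T) ∨ ¬P) = a + b − a·b on (0.0840, 0.1373) = 0.2097

0.210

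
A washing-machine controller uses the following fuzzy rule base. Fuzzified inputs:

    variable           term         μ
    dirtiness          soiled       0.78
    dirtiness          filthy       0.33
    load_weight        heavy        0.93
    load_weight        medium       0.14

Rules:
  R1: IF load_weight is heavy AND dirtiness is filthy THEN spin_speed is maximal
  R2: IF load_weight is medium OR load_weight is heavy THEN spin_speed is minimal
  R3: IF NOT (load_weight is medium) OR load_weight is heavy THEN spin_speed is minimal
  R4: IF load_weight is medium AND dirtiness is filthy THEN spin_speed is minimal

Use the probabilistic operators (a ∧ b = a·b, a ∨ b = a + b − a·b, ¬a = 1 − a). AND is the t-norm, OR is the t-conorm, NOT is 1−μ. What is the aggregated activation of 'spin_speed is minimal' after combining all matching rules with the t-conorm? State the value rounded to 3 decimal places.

0.999

R1: heavy=0.93, filthy=0.33; AND[a·b] → w = 0.3069
R2: medium=0.14, heavy=0.93; OR[a + b − a·b] → w = 0.9398
R3: ¬medium=1−0.14=0.86, heavy=0.93; OR[a + b − a·b] → w = 0.9902
R4: medium=0.14, filthy=0.33; AND[a·b] → w = 0.0462
Rules with consequent 'minimal': {R2, R3, R4} → strengths 0.9398, 0.9902, 0.0462
Aggregate via t-conorm [a + b − a·b]: 0.9994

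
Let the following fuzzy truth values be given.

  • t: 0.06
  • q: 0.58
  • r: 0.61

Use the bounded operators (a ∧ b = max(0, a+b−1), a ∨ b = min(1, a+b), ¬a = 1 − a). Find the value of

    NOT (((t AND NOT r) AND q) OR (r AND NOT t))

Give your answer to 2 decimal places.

NOT r = 1 − 0.61 = 0.39
t AND NOT r = max(0, a+b−1) on (0.06, 0.39) = 0.00
(t AND NOT r) AND q = max(0, a+b−1) on (0.00, 0.58) = 0.00
NOT t = 1 − 0.06 = 0.94
r AND NOT t = max(0, a+b−1) on (0.61, 0.94) = 0.55
((t AND NOT r) AND q) OR (r AND NOT t) = min(1, a+b) on (0.00, 0.55) = 0.55
NOT (((t AND NOT r) AND q) OR (r AND NOT t)) = 1 − 0.55 = 0.45

0.45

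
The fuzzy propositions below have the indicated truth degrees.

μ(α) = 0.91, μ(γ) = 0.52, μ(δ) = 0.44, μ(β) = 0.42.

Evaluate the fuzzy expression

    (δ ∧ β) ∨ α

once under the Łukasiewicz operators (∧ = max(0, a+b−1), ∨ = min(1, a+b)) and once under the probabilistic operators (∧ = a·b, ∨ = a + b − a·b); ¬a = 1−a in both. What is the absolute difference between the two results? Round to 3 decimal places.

Under Łukasiewicz:
  δ ∧ β = max(0, a+b−1) on (0.44, 0.42) = 0.00
  (δ ∧ β) ∨ α = min(1, a+b) on (0.00, 0.91) = 0.91
  → value = 0.9100
Under probabilistic:
  δ ∧ β = a·b on (0.4400, 0.4200) = 0.1848
  (δ ∧ β) ∨ α = a + b − a·b on (0.1848, 0.9100) = 0.9266
  → value = 0.9266
|0.9100 − 0.9266| = 0.017

0.017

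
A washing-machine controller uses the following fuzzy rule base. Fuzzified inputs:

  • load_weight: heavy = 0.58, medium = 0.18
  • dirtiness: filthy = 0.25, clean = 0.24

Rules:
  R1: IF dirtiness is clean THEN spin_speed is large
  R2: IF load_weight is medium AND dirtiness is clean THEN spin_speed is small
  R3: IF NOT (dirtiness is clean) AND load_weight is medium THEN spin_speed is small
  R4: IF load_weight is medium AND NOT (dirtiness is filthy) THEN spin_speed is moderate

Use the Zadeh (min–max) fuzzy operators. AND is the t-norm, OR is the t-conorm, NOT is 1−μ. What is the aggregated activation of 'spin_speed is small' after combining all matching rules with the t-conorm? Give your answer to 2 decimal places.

R1: clean=0.24 → w = 0.24
R2: medium=0.18, clean=0.24; AND[min(a, b)] → w = 0.18
R3: ¬clean=1−0.24=0.76, medium=0.18; AND[min(a, b)] → w = 0.18
R4: medium=0.18, ¬filthy=1−0.25=0.75; AND[min(a, b)] → w = 0.18
Rules with consequent 'small': {R2, R3} → strengths 0.18, 0.18
Aggregate via t-conorm [max(a, b)]: 0.18

0.18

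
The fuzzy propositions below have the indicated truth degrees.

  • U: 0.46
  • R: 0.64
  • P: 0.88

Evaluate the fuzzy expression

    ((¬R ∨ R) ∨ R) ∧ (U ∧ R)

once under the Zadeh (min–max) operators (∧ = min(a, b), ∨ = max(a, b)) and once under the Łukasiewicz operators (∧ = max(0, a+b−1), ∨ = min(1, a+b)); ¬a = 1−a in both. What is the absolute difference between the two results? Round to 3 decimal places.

Under Zadeh (min–max):
  ¬R = 1 − 0.64 = 0.36
  ¬R ∨ R = max(a, b) on (0.36, 0.64) = 0.64
  (¬R ∨ R) ∨ R = max(a, b) on (0.64, 0.64) = 0.64
  U ∧ R = min(a, b) on (0.46, 0.64) = 0.46
  ((¬R ∨ R) ∨ R) ∧ (U ∧ R) = min(a, b) on (0.64, 0.46) = 0.46
  → value = 0.4600
Under Łukasiewicz:
  ¬R = 1 − 0.64 = 0.36
  ¬R ∨ R = min(1, a+b) on (0.36, 0.64) = 1.00
  (¬R ∨ R) ∨ R = min(1, a+b) on (1.00, 0.64) = 1.00
  U ∧ R = max(0, a+b−1) on (0.46, 0.64) = 0.10
  ((¬R ∨ R) ∨ R) ∧ (U ∧ R) = max(0, a+b−1) on (1.00, 0.10) = 0.10
  → value = 0.1000
|0.4600 − 0.1000| = 0.360

0.360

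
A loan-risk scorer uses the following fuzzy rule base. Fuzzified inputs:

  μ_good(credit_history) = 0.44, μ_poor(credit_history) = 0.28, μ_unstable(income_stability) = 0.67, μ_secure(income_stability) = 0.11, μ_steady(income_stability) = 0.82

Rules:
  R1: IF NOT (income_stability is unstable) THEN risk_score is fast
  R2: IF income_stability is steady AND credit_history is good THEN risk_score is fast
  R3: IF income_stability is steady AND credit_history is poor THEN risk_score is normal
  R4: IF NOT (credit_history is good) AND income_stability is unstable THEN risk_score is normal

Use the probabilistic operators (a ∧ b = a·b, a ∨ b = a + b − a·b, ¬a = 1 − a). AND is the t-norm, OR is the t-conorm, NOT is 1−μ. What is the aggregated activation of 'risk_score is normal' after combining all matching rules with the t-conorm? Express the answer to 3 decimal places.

0.519

R1: ¬unstable=1−0.67=0.33 → w = 0.3300
R2: steady=0.82, good=0.44; AND[a·b] → w = 0.3608
R3: steady=0.82, poor=0.28; AND[a·b] → w = 0.2296
R4: ¬good=1−0.44=0.56, unstable=0.67; AND[a·b] → w = 0.3752
Rules with consequent 'normal': {R3, R4} → strengths 0.2296, 0.3752
Aggregate via t-conorm [a + b − a·b]: 0.5187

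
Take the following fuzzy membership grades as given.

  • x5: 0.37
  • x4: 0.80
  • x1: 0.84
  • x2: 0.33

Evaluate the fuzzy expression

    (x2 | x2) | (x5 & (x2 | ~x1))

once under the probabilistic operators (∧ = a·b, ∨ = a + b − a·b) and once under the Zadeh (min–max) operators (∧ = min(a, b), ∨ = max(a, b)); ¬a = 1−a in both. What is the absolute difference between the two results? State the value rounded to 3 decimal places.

0.294

Under probabilistic:
  x2 | x2 = a + b − a·b on (0.3300, 0.3300) = 0.5511
  ~x1 = 1 − 0.8400 = 0.1600
  x2 | ~x1 = a + b − a·b on (0.3300, 0.1600) = 0.4372
  x5 & (x2 | ~x1) = a·b on (0.3700, 0.4372) = 0.1618
  (x2 | x2) | (x5 & (x2 | ~x1)) = a + b − a·b on (0.5511, 0.1618) = 0.6237
  → value = 0.6237
Under Zadeh (min–max):
  x2 | x2 = max(a, b) on (0.33, 0.33) = 0.33
  ~x1 = 1 − 0.84 = 0.16
  x2 | ~x1 = max(a, b) on (0.33, 0.16) = 0.33
  x5 & (x2 | ~x1) = min(a, b) on (0.37, 0.33) = 0.33
  (x2 | x2) | (x5 & (x2 | ~x1)) = max(a, b) on (0.33, 0.33) = 0.33
  → value = 0.3300
|0.6237 − 0.3300| = 0.294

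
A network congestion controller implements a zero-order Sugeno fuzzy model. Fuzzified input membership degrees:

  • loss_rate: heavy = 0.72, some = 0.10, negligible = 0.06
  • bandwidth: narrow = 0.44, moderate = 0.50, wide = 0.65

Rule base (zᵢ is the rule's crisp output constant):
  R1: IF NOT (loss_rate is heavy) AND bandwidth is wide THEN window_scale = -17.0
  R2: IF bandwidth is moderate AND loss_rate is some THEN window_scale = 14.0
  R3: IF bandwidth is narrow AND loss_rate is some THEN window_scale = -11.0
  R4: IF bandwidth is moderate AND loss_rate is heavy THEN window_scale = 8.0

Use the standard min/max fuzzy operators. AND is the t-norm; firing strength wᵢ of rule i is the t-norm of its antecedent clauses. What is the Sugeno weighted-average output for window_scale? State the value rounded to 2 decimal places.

-0.47

R1 (z=-17.0): ¬heavy=1−0.72=0.28, wide=0.65; AND[min(a, b)] → w = 0.28
R2 (z=14.0): moderate=0.50, some=0.10; AND[min(a, b)] → w = 0.10
R3 (z=-11.0): narrow=0.44, some=0.10; AND[min(a, b)] → w = 0.10
R4 (z=8.0): moderate=0.50, heavy=0.72; AND[min(a, b)] → w = 0.50
Weighted average = (0.28·-17.0 + 0.10·14.0 + 0.10·-11.0 + 0.50·8.0) / (0.28 + 0.10 + 0.10 + 0.50)
  = -0.4600 / 0.9800 = -0.47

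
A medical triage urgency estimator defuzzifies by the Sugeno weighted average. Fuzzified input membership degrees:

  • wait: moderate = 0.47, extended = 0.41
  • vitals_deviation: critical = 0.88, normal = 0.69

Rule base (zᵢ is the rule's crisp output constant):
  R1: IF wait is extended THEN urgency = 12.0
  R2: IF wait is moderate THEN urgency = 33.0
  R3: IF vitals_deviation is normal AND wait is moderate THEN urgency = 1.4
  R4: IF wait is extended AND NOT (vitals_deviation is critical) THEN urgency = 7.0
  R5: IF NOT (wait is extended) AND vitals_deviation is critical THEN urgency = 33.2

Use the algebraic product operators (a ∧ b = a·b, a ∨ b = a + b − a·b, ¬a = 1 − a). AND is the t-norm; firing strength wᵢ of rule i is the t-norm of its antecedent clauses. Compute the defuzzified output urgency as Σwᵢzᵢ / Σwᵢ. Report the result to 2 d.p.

R1 (z=12.0): extended=0.41 → w = 0.4100
R2 (z=33.0): moderate=0.47 → w = 0.4700
R3 (z=1.4): normal=0.69, moderate=0.47; AND[a·b] → w = 0.3243
R4 (z=7.0): extended=0.41, ¬critical=1−0.88=0.12; AND[a·b] → w = 0.0492
R5 (z=33.2): ¬extended=1−0.41=0.59, critical=0.88; AND[a·b] → w = 0.5192
Weighted average = (0.4100·12.0 + 0.4700·33.0 + 0.3243·1.4 + 0.0492·7.0 + 0.5192·33.2) / (0.4100 + 0.4700 + 0.3243 + 0.0492 + 0.5192)
  = 38.4659 / 1.7727 = 21.70

21.70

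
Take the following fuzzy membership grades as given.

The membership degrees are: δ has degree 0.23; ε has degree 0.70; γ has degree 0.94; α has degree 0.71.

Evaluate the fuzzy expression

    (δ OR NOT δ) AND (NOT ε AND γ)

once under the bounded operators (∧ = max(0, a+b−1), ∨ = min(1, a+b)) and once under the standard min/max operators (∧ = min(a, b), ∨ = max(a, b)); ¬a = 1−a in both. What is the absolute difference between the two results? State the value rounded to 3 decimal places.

0.060

Under bounded:
  NOT δ = 1 − 0.23 = 0.77
  δ OR NOT δ = min(1, a+b) on (0.23, 0.77) = 1.00
  NOT ε = 1 − 0.70 = 0.30
  NOT ε AND γ = max(0, a+b−1) on (0.30, 0.94) = 0.24
  (δ OR NOT δ) AND (NOT ε AND γ) = max(0, a+b−1) on (1.00, 0.24) = 0.24
  → value = 0.2400
Under standard min/max:
  NOT δ = 1 − 0.23 = 0.77
  δ OR NOT δ = max(a, b) on (0.23, 0.77) = 0.77
  NOT ε = 1 − 0.70 = 0.30
  NOT ε AND γ = min(a, b) on (0.30, 0.94) = 0.30
  (δ OR NOT δ) AND (NOT ε AND γ) = min(a, b) on (0.77, 0.30) = 0.30
  → value = 0.3000
|0.2400 − 0.3000| = 0.060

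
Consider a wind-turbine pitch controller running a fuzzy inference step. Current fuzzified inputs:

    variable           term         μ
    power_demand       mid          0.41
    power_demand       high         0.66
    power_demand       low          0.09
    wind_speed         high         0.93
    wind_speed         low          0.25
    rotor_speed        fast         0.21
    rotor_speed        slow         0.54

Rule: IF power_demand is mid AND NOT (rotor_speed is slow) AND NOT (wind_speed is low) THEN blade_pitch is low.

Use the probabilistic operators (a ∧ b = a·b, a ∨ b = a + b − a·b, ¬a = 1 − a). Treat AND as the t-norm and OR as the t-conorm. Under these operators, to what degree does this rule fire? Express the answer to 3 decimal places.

0.141

firing strength: mid=0.41, ¬slow=1−0.54=0.46, ¬low=1−0.25=0.75; AND[a·b] → w = 0.1414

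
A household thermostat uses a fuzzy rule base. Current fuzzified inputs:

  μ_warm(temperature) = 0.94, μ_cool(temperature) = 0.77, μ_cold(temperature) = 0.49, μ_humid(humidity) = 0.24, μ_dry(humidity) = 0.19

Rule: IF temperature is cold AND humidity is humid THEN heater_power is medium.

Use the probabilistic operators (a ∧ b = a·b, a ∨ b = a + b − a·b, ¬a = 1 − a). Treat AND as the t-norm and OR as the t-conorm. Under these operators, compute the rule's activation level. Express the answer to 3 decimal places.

firing strength: cold=0.49, humid=0.24; AND[a·b] → w = 0.1176

0.118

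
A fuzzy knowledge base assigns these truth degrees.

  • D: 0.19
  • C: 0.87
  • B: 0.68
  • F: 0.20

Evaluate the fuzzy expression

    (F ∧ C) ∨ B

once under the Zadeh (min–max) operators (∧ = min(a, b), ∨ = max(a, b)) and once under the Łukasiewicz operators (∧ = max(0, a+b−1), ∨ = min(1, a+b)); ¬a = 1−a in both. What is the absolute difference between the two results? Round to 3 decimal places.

Under Zadeh (min–max):
  F ∧ C = min(a, b) on (0.20, 0.87) = 0.20
  (F ∧ C) ∨ B = max(a, b) on (0.20, 0.68) = 0.68
  → value = 0.6800
Under Łukasiewicz:
  F ∧ C = max(0, a+b−1) on (0.20, 0.87) = 0.07
  (F ∧ C) ∨ B = min(1, a+b) on (0.07, 0.68) = 0.75
  → value = 0.7500
|0.6800 − 0.7500| = 0.070

0.070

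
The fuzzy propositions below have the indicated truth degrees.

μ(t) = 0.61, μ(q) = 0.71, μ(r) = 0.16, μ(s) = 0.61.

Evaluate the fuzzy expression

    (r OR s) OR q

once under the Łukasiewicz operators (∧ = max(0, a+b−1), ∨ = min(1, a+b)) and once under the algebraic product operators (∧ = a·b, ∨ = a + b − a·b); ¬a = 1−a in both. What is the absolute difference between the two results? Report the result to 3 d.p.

Under Łukasiewicz:
  r OR s = min(1, a+b) on (0.16, 0.61) = 0.77
  (r OR s) OR q = min(1, a+b) on (0.77, 0.71) = 1.00
  → value = 1.0000
Under algebraic product:
  r OR s = a + b − a·b on (0.1600, 0.6100) = 0.6724
  (r OR s) OR q = a + b − a·b on (0.6724, 0.7100) = 0.9050
  → value = 0.9050
|1.0000 − 0.9050| = 0.095

0.095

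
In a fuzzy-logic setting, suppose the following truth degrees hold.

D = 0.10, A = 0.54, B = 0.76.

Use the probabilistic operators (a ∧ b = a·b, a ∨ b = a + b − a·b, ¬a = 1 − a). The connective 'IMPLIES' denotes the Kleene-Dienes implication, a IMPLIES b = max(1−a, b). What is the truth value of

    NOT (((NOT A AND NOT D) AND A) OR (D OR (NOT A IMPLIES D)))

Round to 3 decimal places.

NOT A = 1 − 0.5400 = 0.4600
NOT D = 1 − 0.1000 = 0.9000
NOT A AND NOT D = a·b on (0.4600, 0.9000) = 0.4140
(NOT A AND NOT D) AND A = a·b on (0.4140, 0.5400) = 0.2236
NOT A = 1 − 0.5400 = 0.4600
NOT A IMPLIES D  [Kleene-Dienes: max(1−a, b)] with a=0.4600, b=0.1000 → 0.5400
D OR (NOT A IMPLIES D) = a + b − a·b on (0.1000, 0.5400) = 0.5860
((NOT A AND NOT D) AND A) OR (D OR (NOT A IMPLIES D)) = a + b − a·b on (0.2236, 0.5860) = 0.6786
NOT (((NOT A AND NOT D) AND A) OR (D OR (NOT A IMPLIES D))) = 1 − 0.6786 = 0.3214

0.321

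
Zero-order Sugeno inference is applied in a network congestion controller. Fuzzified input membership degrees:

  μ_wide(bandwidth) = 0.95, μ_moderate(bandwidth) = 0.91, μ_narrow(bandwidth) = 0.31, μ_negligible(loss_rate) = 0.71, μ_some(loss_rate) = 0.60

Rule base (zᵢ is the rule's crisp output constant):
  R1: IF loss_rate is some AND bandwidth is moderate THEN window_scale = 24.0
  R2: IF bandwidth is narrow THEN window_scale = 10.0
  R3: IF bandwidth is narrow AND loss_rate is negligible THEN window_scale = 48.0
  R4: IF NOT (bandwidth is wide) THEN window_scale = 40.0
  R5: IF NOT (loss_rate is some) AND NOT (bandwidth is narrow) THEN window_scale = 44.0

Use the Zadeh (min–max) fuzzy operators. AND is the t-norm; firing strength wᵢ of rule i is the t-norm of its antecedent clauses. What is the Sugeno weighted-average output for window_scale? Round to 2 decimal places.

31.13

R1 (z=24.0): some=0.60, moderate=0.91; AND[min(a, b)] → w = 0.60
R2 (z=10.0): narrow=0.31 → w = 0.31
R3 (z=48.0): narrow=0.31, negligible=0.71; AND[min(a, b)] → w = 0.31
R4 (z=40.0): ¬wide=1−0.95=0.05 → w = 0.05
R5 (z=44.0): ¬some=1−0.60=0.40, ¬narrow=1−0.31=0.69; AND[min(a, b)] → w = 0.40
Weighted average = (0.60·24.0 + 0.31·10.0 + 0.31·48.0 + 0.05·40.0 + 0.40·44.0) / (0.60 + 0.31 + 0.31 + 0.05 + 0.40)
  = 51.9800 / 1.6700 = 31.13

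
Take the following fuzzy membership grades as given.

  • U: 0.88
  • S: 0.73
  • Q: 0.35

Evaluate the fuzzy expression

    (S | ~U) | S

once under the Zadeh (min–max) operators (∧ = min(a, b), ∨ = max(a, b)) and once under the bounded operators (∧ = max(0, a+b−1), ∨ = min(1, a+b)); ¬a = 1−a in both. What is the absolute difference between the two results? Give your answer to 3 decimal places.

Under Zadeh (min–max):
  ~U = 1 − 0.88 = 0.12
  S | ~U = max(a, b) on (0.73, 0.12) = 0.73
  (S | ~U) | S = max(a, b) on (0.73, 0.73) = 0.73
  → value = 0.7300
Under bounded:
  ~U = 1 − 0.88 = 0.12
  S | ~U = min(1, a+b) on (0.73, 0.12) = 0.85
  (S | ~U) | S = min(1, a+b) on (0.85, 0.73) = 1.00
  → value = 1.0000
|0.7300 − 1.0000| = 0.270

0.270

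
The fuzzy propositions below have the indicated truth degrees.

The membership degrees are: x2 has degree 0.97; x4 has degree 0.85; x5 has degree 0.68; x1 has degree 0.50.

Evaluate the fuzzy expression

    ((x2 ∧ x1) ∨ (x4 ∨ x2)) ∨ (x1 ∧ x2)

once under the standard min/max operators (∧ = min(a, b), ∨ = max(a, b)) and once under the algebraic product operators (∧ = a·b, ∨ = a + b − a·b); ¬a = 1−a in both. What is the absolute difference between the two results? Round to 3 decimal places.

0.029

Under standard min/max:
  x2 ∧ x1 = min(a, b) on (0.97, 0.50) = 0.50
  x4 ∨ x2 = max(a, b) on (0.85, 0.97) = 0.97
  (x2 ∧ x1) ∨ (x4 ∨ x2) = max(a, b) on (0.50, 0.97) = 0.97
  x1 ∧ x2 = min(a, b) on (0.50, 0.97) = 0.50
  ((x2 ∧ x1) ∨ (x4 ∨ x2)) ∨ (x1 ∧ x2) = max(a, b) on (0.97, 0.50) = 0.97
  → value = 0.9700
Under algebraic product:
  x2 ∧ x1 = a·b on (0.9700, 0.5000) = 0.4850
  x4 ∨ x2 = a + b − a·b on (0.8500, 0.9700) = 0.9955
  (x2 ∧ x1) ∨ (x4 ∨ x2) = a + b − a·b on (0.4850, 0.9955) = 0.9977
  x1 ∧ x2 = a·b on (0.5000, 0.9700) = 0.4850
  ((x2 ∧ x1) ∨ (x4 ∨ x2)) ∨ (x1 ∧ x2) = a + b − a·b on (0.9977, 0.4850) = 0.9988
  → value = 0.9988
|0.9700 − 0.9988| = 0.029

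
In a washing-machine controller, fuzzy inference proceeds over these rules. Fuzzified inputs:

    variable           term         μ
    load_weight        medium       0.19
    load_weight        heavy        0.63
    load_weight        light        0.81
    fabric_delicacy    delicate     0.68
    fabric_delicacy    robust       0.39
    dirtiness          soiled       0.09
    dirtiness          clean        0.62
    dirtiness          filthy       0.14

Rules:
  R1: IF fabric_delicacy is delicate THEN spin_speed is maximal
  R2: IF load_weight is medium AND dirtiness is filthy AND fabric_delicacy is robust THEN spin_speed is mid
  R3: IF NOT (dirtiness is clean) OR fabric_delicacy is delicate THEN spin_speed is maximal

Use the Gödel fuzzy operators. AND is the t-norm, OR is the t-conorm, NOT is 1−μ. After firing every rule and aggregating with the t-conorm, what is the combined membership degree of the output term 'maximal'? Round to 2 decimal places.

0.68

R1: delicate=0.68 → w = 0.68
R2: medium=0.19, filthy=0.14, robust=0.39; AND[min(a, b)] → w = 0.14
R3: ¬clean=1−0.62=0.38, delicate=0.68; OR[max(a, b)] → w = 0.68
Rules with consequent 'maximal': {R1, R3} → strengths 0.68, 0.68
Aggregate via t-conorm [max(a, b)]: 0.68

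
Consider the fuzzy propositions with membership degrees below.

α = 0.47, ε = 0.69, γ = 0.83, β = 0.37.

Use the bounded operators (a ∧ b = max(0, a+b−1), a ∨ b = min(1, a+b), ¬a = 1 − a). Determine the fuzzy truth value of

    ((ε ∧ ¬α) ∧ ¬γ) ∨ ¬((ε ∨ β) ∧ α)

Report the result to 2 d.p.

¬α = 1 − 0.47 = 0.53
ε ∧ ¬α = max(0, a+b−1) on (0.69, 0.53) = 0.22
¬γ = 1 − 0.83 = 0.17
(ε ∧ ¬α) ∧ ¬γ = max(0, a+b−1) on (0.22, 0.17) = 0.00
ε ∨ β = min(1, a+b) on (0.69, 0.37) = 1.00
(ε ∨ β) ∧ α = max(0, a+b−1) on (1.00, 0.47) = 0.47
¬((ε ∨ β) ∧ α) = 1 − 0.47 = 0.53
((ε ∧ ¬α) ∧ ¬γ) ∨ ¬((ε ∨ β) ∧ α) = min(1, a+b) on (0.00, 0.53) = 0.53

0.53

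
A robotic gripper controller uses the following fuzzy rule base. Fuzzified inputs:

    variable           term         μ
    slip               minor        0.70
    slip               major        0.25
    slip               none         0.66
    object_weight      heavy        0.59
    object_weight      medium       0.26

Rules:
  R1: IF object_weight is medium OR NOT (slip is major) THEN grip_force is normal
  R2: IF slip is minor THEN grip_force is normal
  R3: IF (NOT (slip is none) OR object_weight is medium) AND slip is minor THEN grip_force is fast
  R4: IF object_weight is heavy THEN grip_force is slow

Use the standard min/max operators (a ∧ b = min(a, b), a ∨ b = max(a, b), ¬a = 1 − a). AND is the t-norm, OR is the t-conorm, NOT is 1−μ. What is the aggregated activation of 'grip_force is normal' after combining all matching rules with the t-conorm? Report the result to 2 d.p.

R1: medium=0.26, ¬major=1−0.25=0.75; OR[max(a, b)] → w = 0.75
R2: minor=0.70 → w = 0.70
R3: (¬none=1−0.66=0.34 OR medium=0.26) = 0.34; AND[min(a, b)] with minor=0.70 → w = 0.34
R4: heavy=0.59 → w = 0.59
Rules with consequent 'normal': {R1, R2} → strengths 0.75, 0.70
Aggregate via t-conorm [max(a, b)]: 0.75

0.75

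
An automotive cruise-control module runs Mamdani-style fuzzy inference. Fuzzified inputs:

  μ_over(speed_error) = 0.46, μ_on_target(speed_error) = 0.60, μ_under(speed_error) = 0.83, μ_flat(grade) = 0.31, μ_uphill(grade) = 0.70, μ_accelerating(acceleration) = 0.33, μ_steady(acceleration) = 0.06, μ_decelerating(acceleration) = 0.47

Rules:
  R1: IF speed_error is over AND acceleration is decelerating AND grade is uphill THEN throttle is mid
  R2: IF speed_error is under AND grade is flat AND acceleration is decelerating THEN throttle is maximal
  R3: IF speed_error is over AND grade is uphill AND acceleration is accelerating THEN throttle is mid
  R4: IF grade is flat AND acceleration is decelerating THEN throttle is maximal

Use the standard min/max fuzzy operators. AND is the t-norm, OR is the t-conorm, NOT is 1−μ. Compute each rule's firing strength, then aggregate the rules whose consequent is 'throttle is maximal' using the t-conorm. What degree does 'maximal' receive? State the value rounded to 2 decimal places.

0.31

R1: over=0.46, decelerating=0.47, uphill=0.70; AND[min(a, b)] → w = 0.46
R2: under=0.83, flat=0.31, decelerating=0.47; AND[min(a, b)] → w = 0.31
R3: over=0.46, uphill=0.70, accelerating=0.33; AND[min(a, b)] → w = 0.33
R4: flat=0.31, decelerating=0.47; AND[min(a, b)] → w = 0.31
Rules with consequent 'maximal': {R2, R4} → strengths 0.31, 0.31
Aggregate via t-conorm [max(a, b)]: 0.31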